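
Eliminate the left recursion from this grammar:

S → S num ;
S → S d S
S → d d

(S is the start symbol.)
S is directly left-recursive. The standard transformation for
  A → A α₁ | ... | A α_m | β₁ | ... | β_n
is
  A  → β₁ A' | ... | β_n A'
  A' → α₁ A' | ... | α_m A' | ε

S → d d becomes S → d d S'
S → S num ; becomes S' → num ; S'
S → S d S becomes S' → d S S'
Add S' → ε

Resulting grammar:
S → d d S'
S' → num ; S'
S' → d S S'
S' → ε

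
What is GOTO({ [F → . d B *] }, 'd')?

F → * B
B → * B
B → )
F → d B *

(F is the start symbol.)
GOTO(I, 'd') = CLOSURE({ [A → αX.β] : [A → α.Xβ] ∈ I, X = 'd' })

Items with dot before 'd', with the dot advanced:
  [F → . d B *] → [F → d . B *]
Closure of the advanced items:
  [F → d . B *] has the dot before B: add [B → . * B], [B → . )]

GOTO = { [B → . )], [B → . * B], [F → d . B *] }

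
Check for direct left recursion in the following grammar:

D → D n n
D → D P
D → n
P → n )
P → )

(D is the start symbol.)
D → D n n: LEFT RECURSIVE (starts with D)
D → D P: LEFT RECURSIVE (starts with D)
D → n: starts with n
P → n ): starts with n
P → ): starts with ')'

The grammar has direct left recursion on: D.

Answer: Yes, D is left-recursive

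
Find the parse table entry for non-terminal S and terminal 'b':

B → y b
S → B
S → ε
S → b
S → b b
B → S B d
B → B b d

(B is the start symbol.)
To find M[S, 'b'], we find productions for S where 'b' is in the predict set (PREDICT(N → α) = (FIRST(α) \ {ε}) ∪ (FOLLOW(N) if α ⇒* ε)).

Relevant sets:
  FIRST(B) = { 'b', 'y' }
  FOLLOW(S) = { 'b', 'y' }

S → B: PREDICT = { 'b', 'y' }
  'b' is in predict set, so this production goes in M[S, 'b']
S → ε: PREDICT = { 'b', 'y' }
  'b' is in predict set, so this production goes in M[S, 'b']
S → b: PREDICT = { 'b' }
  'b' is in predict set, so this production goes in M[S, 'b']
S → b b: PREDICT = { 'b' }
  'b' is in predict set, so this production goes in M[S, 'b']

M[S, 'b'] = S → B, S → ε, S → b, S → b b  (a multiply-defined cell — the grammar is not LL(1))

Answer: S → B, S → ε, S → b, S → b b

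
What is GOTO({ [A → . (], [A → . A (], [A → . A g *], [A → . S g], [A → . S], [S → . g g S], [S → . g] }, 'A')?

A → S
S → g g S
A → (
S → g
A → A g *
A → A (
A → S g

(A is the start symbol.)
{ [A → A . (], [A → A . g *] }

GOTO(I, 'A') = CLOSURE({ [A → αX.β] : [A → α.Xβ] ∈ I, X = 'A' })

Items with dot before 'A', with the dot advanced:
  [A → . A (] → [A → A . (]
  [A → . A g *] → [A → A . g *]
Closure adds nothing (no advanced item has the dot before a non-terminal).

GOTO = { [A → A . (], [A → A . g *] }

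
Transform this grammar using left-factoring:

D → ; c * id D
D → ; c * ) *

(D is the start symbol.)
Left-factoring transforms A → αβ₁ | αβ₂ into A → αA' and A' → β₁ | β₂
(α is the longest common prefix among the alternatives). Repeat until
no nonterminal has two alternatives with a common prefix.

Round 1: D has alternatives sharing prefix '; c *'. Introduce D': D → ; c * D'
  Add: D' → id D
  Add: D' → ) *

No remaining common prefixes — done.

Resulting grammar:
D → ; c * D'
D' → id D
D' → ) *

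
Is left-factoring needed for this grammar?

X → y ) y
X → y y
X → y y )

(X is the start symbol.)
Left-factoring is needed when two productions for the same non-terminal
share a common prefix on the right-hand side.

Productions for X:
  X → y ) y
  X → y y
  X → y y )

Found common prefix 'y' in productions for X

Answer: Yes, X has productions with common prefix 'y'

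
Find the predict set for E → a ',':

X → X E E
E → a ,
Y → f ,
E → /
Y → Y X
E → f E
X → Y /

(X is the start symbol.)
PREDICT(E → a ',') = (FIRST(RHS) \ {ε}) ∪ (FOLLOW(E) if ε ∈ FIRST(RHS), i.e. RHS ⇒* ε)
FIRST(a ',') = { 'a' }
ε ∉ FIRST(a ','), so FOLLOW(E) is not added.
PREDICT(E → a ',') = { 'a' }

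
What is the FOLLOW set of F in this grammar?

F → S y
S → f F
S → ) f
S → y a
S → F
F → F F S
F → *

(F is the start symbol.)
F is the start symbol, so $ ∈ FOLLOW(F).
In S → f F: F is at the end, add FOLLOW(S)
In S → F: F is at the end, add FOLLOW(S)
In F → F F S: F is followed by F S, add FIRST(F S) \ {ε} = { ')', '*', 'f', 'y' }
In F → F F S: F is followed by S, add FIRST(S) \ {ε} = { ')', '*', 'f', 'y' }

The FOLLOW sets referred to above (computed the same way, to a fixed point):
  FOLLOW(S) = { $, ')', '*', 'f', 'y' }

Taking the union: FOLLOW(F) = { $, ')', '*', 'f', 'y' }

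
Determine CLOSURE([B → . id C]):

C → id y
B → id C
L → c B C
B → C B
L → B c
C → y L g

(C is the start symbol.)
{ [B → . id C] }

To compute CLOSURE, for each item [A → α.Bβ] where B is a non-terminal, add [B → .γ] for all productions B → γ; repeat for the newly added items until nothing changes.

Start with: [B → . id C]
The dot precedes the terminal id, so nothing is added.

CLOSURE = { [B → . id C] }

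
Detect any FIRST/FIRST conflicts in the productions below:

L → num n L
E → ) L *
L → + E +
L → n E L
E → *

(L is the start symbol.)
No FIRST/FIRST conflicts.

Productions for L:
  L → num n L: FIRST = { 'num' }
  L → + E +: FIRST = { '+' }
  L → n E L: FIRST = { 'n' }
Productions for E:
  E → ) L *: FIRST = { ')' }
  E → *: FIRST = { '*' }

All alternatives of each non-terminal have pairwise disjoint FIRST sets.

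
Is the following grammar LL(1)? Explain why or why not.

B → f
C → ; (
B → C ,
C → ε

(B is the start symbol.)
Relevant sets:
  FIRST(C) = { ';', ε }
  FOLLOW(C) = { ',' }

For B:
  PREDICT(B → f) = { 'f' }
  PREDICT(B → C ',') = { ',', ';' }
For C:
  PREDICT(C → ';' '(') = { ';' }
  PREDICT(C → ε) = { ',' }

All predict sets are disjoint. The grammar IS LL(1).

Answer: Yes, the grammar is LL(1).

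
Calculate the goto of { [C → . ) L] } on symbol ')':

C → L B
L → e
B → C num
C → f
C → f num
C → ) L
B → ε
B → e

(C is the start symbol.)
GOTO(I, ')') = CLOSURE({ [A → αX.β] : [A → α.Xβ] ∈ I, X = ')' })

Items with dot before ')', with the dot advanced:
  [C → . ) L] → [C → ) . L]
Closure of the advanced items:
  [C → ) . L] has the dot before L: add [L → . e]

GOTO = { [C → ) . L], [L → . e] }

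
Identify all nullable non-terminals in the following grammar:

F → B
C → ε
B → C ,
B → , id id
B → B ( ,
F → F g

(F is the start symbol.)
ε-productions: C → ε
So C is immediately nullable.
No further non-terminal can be added: every production for the remaining non-terminals contains a terminal or a non-nullable non-terminal.
Nullable = { 'C' }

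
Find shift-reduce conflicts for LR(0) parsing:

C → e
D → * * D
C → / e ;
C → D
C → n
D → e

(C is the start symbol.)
No shift-reduce conflicts

A shift-reduce conflict occurs when an LR(0) state has both:
  - a complete (reduce) item [A → α .] (dot at the end), and
  - a shift item [B → β . c γ] (dot before a terminal).

Augment with C' → C and build the canonical LR(0) collection (I0 = CLOSURE({[C' → . C]}), then GOTO on every symbol after a dot until no new states appear). It has 12 states:
  I0: { [C → . / e ;], [C → . D], [C → . e], [C → . n], [C' → . C], [D → . * * D], [D → . e] }  — shift
  I1: { [D → * . * D] }  — shift
  I2: { [C → / . e ;] }  — shift
  I3: { [C' → C .] }  — accept
  I4: { [C → D .] }  — reduce
  I5: { [C → e .], [D → e .] }  — 2 reduces
  I6: { [C → n .] }  — reduce
  I7: { [C → / e . ;] }  — shift
  I8: { [C → / e ; .] }  — reduce
  I9: { [D → * * . D], [D → . * * D], [D → . e] }  — shift
  I10: { [D → * * D .] }  — reduce
  I11: { [D → e .] }  — reduce

No state contains both a complete item and a shift item.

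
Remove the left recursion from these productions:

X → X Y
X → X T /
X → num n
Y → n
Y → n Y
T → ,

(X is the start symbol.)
X → num n X'
X' → Y X'
X' → T / X'
X' → ε
Y → n
Y → n Y
T → ,

X is directly left-recursive. The standard transformation for
  A → A α₁ | ... | A α_m | β₁ | ... | β_n
is
  A  → β₁ A' | ... | β_n A'
  A' → α₁ A' | ... | α_m A' | ε

X → num n becomes X → num n X'
X → X Y becomes X' → Y X'
X → X T / becomes X' → T / X'
Add X' → ε

Productions for other non-terminals are unchanged:
  Y → n
  Y → n Y
  T → ,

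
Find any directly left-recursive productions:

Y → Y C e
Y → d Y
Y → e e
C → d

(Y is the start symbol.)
Yes, Y is left-recursive

Direct left recursion occurs when N → N α for some non-terminal N (the right-hand side begins with the left-hand side itself).

Y → Y C e: LEFT RECURSIVE (starts with Y)
Y → d Y: starts with d
Y → e e: starts with e
C → d: starts with d

The grammar has direct left recursion on: Y.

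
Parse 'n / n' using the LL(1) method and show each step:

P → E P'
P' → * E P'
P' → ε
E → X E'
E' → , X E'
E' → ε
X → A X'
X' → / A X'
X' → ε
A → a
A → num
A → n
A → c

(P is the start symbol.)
LL(1) parsing maintains a stack (initially the start symbol over $) and the input. At each step: if the stack top is a terminal, match it against the current input token; if it is a non-terminal N, replace it with the RHS of M[N, lookahead] (the unique production whose predict set contains the lookahead).

Stack is shown with the top on the left.

Stack           Input    Action
-------------------------------
P $             n / n $  output P → E P'
E P' $          n / n $  output E → X E'
X E' P' $       n / n $  output X → A X'
A X' E' P' $    n / n $  output A → n
n X' E' P' $    n / n $  match 'n'
X' E' P' $      / n $    output X' → / A X'
/ A X' E' P' $  / n $    match '/'
A X' E' P' $    n $      output A → n
n X' E' P' $    n $      match 'n'
X' E' P' $      $        output X' → ε
E' P' $         $        output E' → ε
P' $            $        output P' → ε
$               $        accept

The string is accepted.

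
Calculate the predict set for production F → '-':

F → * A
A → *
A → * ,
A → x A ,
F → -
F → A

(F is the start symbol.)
PREDICT(F → '-') = (FIRST(RHS) \ {ε}) ∪ (FOLLOW(F) if ε ∈ FIRST(RHS), i.e. RHS ⇒* ε)
FIRST('-') = { '-' }
ε ∉ FIRST('-'), so FOLLOW(F) is not added.
PREDICT(F → '-') = { '-' }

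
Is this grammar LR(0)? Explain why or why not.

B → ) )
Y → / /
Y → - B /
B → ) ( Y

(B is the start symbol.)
A grammar is LR(0) if no state in the canonical LR(0) collection has:
  - both a shift item (dot before a terminal) and a complete item (shift-reduce conflict), or
  - two or more complete items (reduce-reduce conflict; the accept item [B' → B .] counts as a complete item here).

Augment with B' → B and build the canonical LR(0) collection (I0 = CLOSURE({[B' → . B]}), then GOTO on every symbol after a dot until no new states appear). It has 11 states:
  I0: { [B → . ) ( Y], [B → . ) )], [B' → . B] }  — shift
  I1: { [B → ) . ( Y], [B → ) . )] }  — shift
  I2: { [B' → B .] }  — accept
  I3: { [B → ) ( . Y], [Y → . - B /], [Y → . / /] }  — shift
  I4: { [B → ) ) .] }  — reduce
  I5: { [B → . ) ( Y], [B → . ) )], [Y → - . B /] }  — shift
  I6: { [Y → / . /] }  — shift
  I7: { [B → ) ( Y .] }  — reduce
  I8: { [Y → / / .] }  — reduce
  I9: { [Y → - B . /] }  — shift
  I10: { [Y → - B / .] }  — reduce

Every state is either a pure shift/goto state or contains exactly one complete item and nothing to shift — no conflicts. The grammar is LR(0).

Answer: Yes, the grammar is LR(0)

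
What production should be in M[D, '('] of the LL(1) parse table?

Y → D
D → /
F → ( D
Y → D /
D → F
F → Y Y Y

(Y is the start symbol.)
To find M[D, '('], we find productions for D where '(' is in the predict set (PREDICT(N → α) = (FIRST(α) \ {ε}) ∪ (FOLLOW(N) if α ⇒* ε)).

Relevant sets:
  FIRST(F) = { '(', '/' }

D → /: PREDICT = { '/' }
D → F: PREDICT = { '(', '/' }
  '(' is in predict set, so this production goes in M[D, '(']

M[D, '('] = D → F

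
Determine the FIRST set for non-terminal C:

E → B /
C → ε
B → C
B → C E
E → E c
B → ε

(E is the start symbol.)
{ ε }

To compute FIRST(C), examine every production with C on the left-hand side, reading each right-hand side left to right until a non-nullable symbol is reached.

From C → ε:
  - ε-production, so ε ∈ FIRST(C)

Collecting: FIRST(C) = { ε }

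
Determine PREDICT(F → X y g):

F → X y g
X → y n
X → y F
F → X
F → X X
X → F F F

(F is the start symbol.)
{ 'y' }

PREDICT(F → X y g) = (FIRST(RHS) \ {ε}) ∪ (FOLLOW(F) if ε ∈ FIRST(RHS), i.e. RHS ⇒* ε)
FIRST(X) = { 'y' }
FIRST(X y g) = { 'y' }
ε ∉ FIRST(X y g), so FOLLOW(F) is not added.
PREDICT(F → X y g) = { 'y' }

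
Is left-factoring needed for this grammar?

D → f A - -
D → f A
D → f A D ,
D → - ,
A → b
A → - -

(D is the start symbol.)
Left-factoring is needed when two productions for the same non-terminal
share a common prefix on the right-hand side.

Productions for D:
  D → f A - -
  D → f A
  D → f A D ,
  D → - ,
Productions for A:
  A → b
  A → - -

Found common prefix 'f A' in productions for D

Answer: Yes, D has productions with common prefix 'f A'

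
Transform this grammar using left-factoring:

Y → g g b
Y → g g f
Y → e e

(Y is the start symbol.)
Y → g g Y'
Y' → b
Y' → f
Y → e e

Left-factoring transforms A → αβ₁ | αβ₂ into A → αA' and A' → β₁ | β₂
(α is the longest common prefix among the alternatives). Repeat until
no nonterminal has two alternatives with a common prefix.

Round 1: Y has alternatives sharing prefix 'g g'. Introduce Y': Y → g g Y'
  Add: Y' → b
  Add: Y' → f

No remaining common prefixes — done.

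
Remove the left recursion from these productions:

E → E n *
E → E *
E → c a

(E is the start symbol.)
E is directly left-recursive. The standard transformation for
  A → A α₁ | ... | A α_m | β₁ | ... | β_n
is
  A  → β₁ A' | ... | β_n A'
  A' → α₁ A' | ... | α_m A' | ε

E → c a becomes E → c a E'
E → E n * becomes E' → n * E'
E → E * becomes E' → * E'
Add E' → ε

Resulting grammar:
E → c a E'
E' → n * E'
E' → * E'
E' → ε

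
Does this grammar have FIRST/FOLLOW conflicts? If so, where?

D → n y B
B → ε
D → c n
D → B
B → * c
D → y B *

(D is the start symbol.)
A FIRST/FOLLOW conflict occurs when a non-terminal N has a nullable alternative N → β (β ⇒* ε) and another alternative N → α with FIRST(α) ∩ FOLLOW(N) ≠ ∅: on such a lookahead the parser cannot decide between expanding α and letting N vanish via β.

Nullable non-terminals: B, D.
FIRST sets used below: FIRST(B) = { '*', ε }

B: nullable alternative(s) B → ε; FOLLOW(B) = { $, '*' }
  B → ε: FIRST \ {ε} = { } — this is the only nullable alternative, skip
  B → * c: FIRST \ {ε} = { '*' } — overlaps FOLLOW(B) on { '*' }: CONFLICT

D: nullable alternative(s) D → B; FOLLOW(D) = { $ }
  D → n y B: FIRST \ {ε} = { 'n' } — disjoint from FOLLOW(D)
  D → c n: FIRST \ {ε} = { 'c' } — disjoint from FOLLOW(D)
  D → B: FIRST \ {ε} = { '*' } — this is the only nullable alternative, skip
  D → y B *: FIRST \ {ε} = { 'y' } — disjoint from FOLLOW(D)

So the grammar has 1 FIRST/FOLLOW conflict (marked CONFLICT above).

Answer: Yes. B → '*' c with FOLLOW(B) on { '*' }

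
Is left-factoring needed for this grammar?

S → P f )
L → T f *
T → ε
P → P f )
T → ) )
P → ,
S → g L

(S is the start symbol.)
Left-factoring is needed when two productions for the same non-terminal
share a common prefix on the right-hand side.

Productions for S:
  S → P f )
  S → g L
Productions for T:
  T → ε
  T → ) )
Productions for P:
  P → P f )
  P → ,

No common prefixes found.

Answer: No, left-factoring is not needed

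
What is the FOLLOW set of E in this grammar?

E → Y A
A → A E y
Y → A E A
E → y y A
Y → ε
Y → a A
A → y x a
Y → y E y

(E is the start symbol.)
E is the start symbol, so $ ∈ FOLLOW(E).
In A → A E y: E is followed by y, add FIRST(y) \ {ε} = { 'y' }
In Y → A E A: E is followed by A, add FIRST(A) \ {ε} = { 'y' }
In Y → y E y: E is followed by y, add FIRST(y) \ {ε} = { 'y' }

Taking the union: FOLLOW(E) = { $, 'y' }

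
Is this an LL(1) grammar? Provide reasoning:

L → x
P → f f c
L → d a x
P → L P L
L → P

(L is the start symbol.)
A grammar is LL(1) if for each non-terminal N with multiple productions, the predict sets of those productions are pairwise disjoint, where PREDICT(N → α) = (FIRST(α) \ {ε}) ∪ (FOLLOW(N) if α ⇒* ε).

Relevant sets:
  FIRST(P) = { 'd', 'f', 'x' }
  FIRST(L) = { 'd', 'f', 'x' }

For L:
  PREDICT(L → x) = { 'x' }
  PREDICT(L → d a x) = { 'd' }
  PREDICT(L → P) = { 'd', 'f', 'x' }
For P:
  PREDICT(P → f f c) = { 'f' }
  PREDICT(P → L P L) = { 'd', 'f', 'x' }

Conflict found: Predict set conflict for L: { 'x' }
The grammar is NOT LL(1).

Answer: No. Predict set conflict for L: { 'x' }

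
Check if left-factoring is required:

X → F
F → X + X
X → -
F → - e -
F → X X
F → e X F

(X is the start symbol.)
Yes, F has productions with common prefix 'X'

Left-factoring is needed when two productions for the same non-terminal
share a common prefix on the right-hand side.

Productions for X:
  X → F
  X → -
Productions for F:
  F → X + X
  F → - e -
  F → X X
  F → e X F

Found common prefix 'X' in productions for F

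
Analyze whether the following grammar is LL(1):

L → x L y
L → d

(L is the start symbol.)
A grammar is LL(1) if for each non-terminal N with multiple productions, the predict sets of those productions are pairwise disjoint, where PREDICT(N → α) = (FIRST(α) \ {ε}) ∪ (FOLLOW(N) if α ⇒* ε).

For L:
  PREDICT(L → x L y) = { 'x' }
  PREDICT(L → d) = { 'd' }

All predict sets are disjoint. The grammar IS LL(1).

Answer: Yes, the grammar is LL(1).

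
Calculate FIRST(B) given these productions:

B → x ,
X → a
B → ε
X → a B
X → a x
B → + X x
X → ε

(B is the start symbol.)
To compute FIRST(B), examine every production with B on the left-hand side, reading each right-hand side left to right until a non-nullable symbol is reached.

From B → x ,:
  - x is a terminal: add 'x' and stop
From B → ε:
  - ε-production, so ε ∈ FIRST(B)
From B → + X x:
  - '+' is a terminal: add '+' and stop

Collecting: FIRST(B) = { '+', 'x', ε }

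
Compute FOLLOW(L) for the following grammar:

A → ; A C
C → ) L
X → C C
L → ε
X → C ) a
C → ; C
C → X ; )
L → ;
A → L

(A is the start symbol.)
To compute FOLLOW(L), find every occurrence of L on a right-hand side N → α L β: add FIRST(β) \ {ε}, and if β is empty or nullable also add FOLLOW(N). Iterate to a fixed point.

In C → ) L: L is at the end, add FOLLOW(C)
In A → L: L is at the end, add FOLLOW(A)

The FOLLOW sets referred to above (computed the same way, to a fixed point):
  FOLLOW(C) = { $, ')', ';' }
  FOLLOW(A) = { $, ')', ';' }

Taking the union: FOLLOW(L) = { $, ')', ';' }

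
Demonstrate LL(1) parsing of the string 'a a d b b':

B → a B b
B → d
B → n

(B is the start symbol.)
LL(1) parsing maintains a stack (initially the start symbol over $) and the input. At each step: if the stack top is a terminal, match it against the current input token; if it is a non-terminal N, replace it with the RHS of M[N, lookahead] (the unique production whose predict set contains the lookahead).

Stack is shown with the top on the left.

Stack      Input        Action
------------------------------
B $        a a d b b $  output B → a B b
a B b $    a a d b b $  match 'a'
B b $      a d b b $    output B → a B b
a B b b $  a d b b $    match 'a'
B b b $    d b b $      output B → d
d b b $    d b b $      match 'd'
b b $      b b $        match 'b'
b $        b $          match 'b'
$          $            accept

The string is accepted.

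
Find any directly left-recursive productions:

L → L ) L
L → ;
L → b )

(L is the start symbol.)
Yes, L is left-recursive

Direct left recursion occurs when N → N α for some non-terminal N (the right-hand side begins with the left-hand side itself).

L → L ) L: LEFT RECURSIVE (starts with L)
L → ;: starts with ';'
L → b ): starts with b

The grammar has direct left recursion on: L.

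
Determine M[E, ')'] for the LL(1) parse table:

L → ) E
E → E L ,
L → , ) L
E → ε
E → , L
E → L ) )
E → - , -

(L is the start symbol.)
E → E L ,, E → ε, E → L ) )

To find M[E, ')'], we find productions for E where ')' is in the predict set (PREDICT(N → α) = (FIRST(α) \ {ε}) ∪ (FOLLOW(N) if α ⇒* ε)).

Relevant sets:
  FIRST(E) = { ')', ',', '-', ε }
  FIRST(L) = { ')', ',' }
  FOLLOW(E) = { $, ')', ',' }

E → E L ,: PREDICT = { ')', ',', '-' }
  ')' is in predict set, so this production goes in M[E, ')']
E → ε: PREDICT = { $, ')', ',' }
  ')' is in predict set, so this production goes in M[E, ')']
E → , L: PREDICT = { ',' }
E → L ) ): PREDICT = { ')', ',' }
  ')' is in predict set, so this production goes in M[E, ')']
E → - , -: PREDICT = { '-' }

M[E, ')'] = E → E L ,, E → ε, E → L ) )  (a multiply-defined cell — the grammar is not LL(1))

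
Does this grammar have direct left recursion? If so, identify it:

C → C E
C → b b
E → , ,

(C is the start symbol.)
Yes, C is left-recursive

Direct left recursion occurs when N → N α for some non-terminal N (the right-hand side begins with the left-hand side itself).

C → C E: LEFT RECURSIVE (starts with C)
C → b b: starts with b
E → , ,: starts with ','

The grammar has direct left recursion on: C.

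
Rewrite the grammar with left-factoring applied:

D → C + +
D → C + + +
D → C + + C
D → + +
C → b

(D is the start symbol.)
D → C + + D'
D' → ε
D' → +
D' → C
D → + +
C → b

Left-factoring transforms A → αβ₁ | αβ₂ into A → αA' and A' → β₁ | β₂
(α is the longest common prefix among the alternatives). Repeat until
no nonterminal has two alternatives with a common prefix.

Round 1: D has alternatives sharing prefix 'C + +'. Introduce D': D → C + + D'
  Add: D' → ε
  Add: D' → +
  Add: D' → C

No remaining common prefixes — done.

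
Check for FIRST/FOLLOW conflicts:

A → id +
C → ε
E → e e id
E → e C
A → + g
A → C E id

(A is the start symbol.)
Nullable non-terminals: C.
C has a nullable alternative but only one production, so nothing to check.

A, E have no nullable alternative, so no FIRST/FOLLOW check is needed there.

No FIRST/FOLLOW conflicts found.

Answer: No FIRST/FOLLOW conflicts.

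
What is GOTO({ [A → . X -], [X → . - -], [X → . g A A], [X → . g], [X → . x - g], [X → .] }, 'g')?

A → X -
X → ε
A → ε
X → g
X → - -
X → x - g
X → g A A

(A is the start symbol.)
{ [A → . X -], [A → .], [X → . - -], [X → . g A A], [X → . g], [X → . x - g], [X → .], [X → g . A A], [X → g .] }

GOTO(I, 'g') = CLOSURE({ [A → αX.β] : [A → α.Xβ] ∈ I, X = 'g' })

Items with dot before 'g', with the dot advanced:
  [X → . g] → [X → g .]
  [X → . g A A] → [X → g . A A]
Closure of the advanced items:
  [X → g . A A] has the dot before A: add [A → . X -], [A → .]
  [A → . X -] has the dot before X: add [X → .], [X → . g], [X → . - -], [X → . x - g], [X → . g A A]

GOTO = { [A → . X -], [A → .], [X → . - -], [X → . g A A], [X → . g], [X → . x - g], [X → .], [X → g . A A], [X → g .] }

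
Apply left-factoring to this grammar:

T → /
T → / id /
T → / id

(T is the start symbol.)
Left-factoring transforms A → αβ₁ | αβ₂ into A → αA' and A' → β₁ | β₂
(α is the longest common prefix among the alternatives). Repeat until
no nonterminal has two alternatives with a common prefix.

Round 1: T has alternatives sharing prefix '/'. Introduce T': T → / T'
  Add: T' → ε
  Add: T' → id /
  Add: T' → id

Round 2: T' has alternatives sharing prefix 'id'. Introduce T'': T' → id T''
  Add: T'' → /
  Add: T'' → ε

No remaining common prefixes — done.

Resulting grammar:
T → / T'
T' → ε
T' → id T''
T'' → /
T'' → ε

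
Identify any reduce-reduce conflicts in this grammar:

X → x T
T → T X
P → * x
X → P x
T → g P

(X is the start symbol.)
A reduce-reduce conflict occurs when an LR(0) state has two complete items [A → α .] and [B → β .] — both call for a reduction, and with no lookahead the parser cannot choose between them.

Augment with X' → X and build the canonical LR(0) collection (I0 = CLOSURE({[X' → . X]}), then GOTO on every symbol after a dot until no new states appear). It has 11 states:
  I0: { [P → . * x], [X → . P x], [X → . x T], [X' → . X] }  — shift
  I1: { [P → * . x] }  — shift
  I2: { [X → P . x] }  — shift
  I3: { [X' → X .] }  — accept
  I4: { [T → . T X], [T → . g P], [X → x . T] }  — shift
  I5: { [P → . * x], [T → T . X], [X → . P x], [X → . x T], [X → x T .] }  — shift, reduce
  I6: { [P → . * x], [T → g . P] }  — shift
  I7: { [T → g P .] }  — reduce
  I8: { [T → T X .] }  — reduce
  I9: { [X → P x .] }  — reduce
  I10: { [P → * x .] }  — reduce

No state contains more than one complete item.

Answer: No reduce-reduce conflicts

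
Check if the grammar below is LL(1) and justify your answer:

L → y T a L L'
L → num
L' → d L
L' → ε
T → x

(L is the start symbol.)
No. Predict set conflict for L': { 'd' }

A grammar is LL(1) if for each non-terminal N with multiple productions, the predict sets of those productions are pairwise disjoint, where PREDICT(N → α) = (FIRST(α) \ {ε}) ∪ (FOLLOW(N) if α ⇒* ε).

Relevant sets:
  FOLLOW(L') = { $, 'd' }

For L:
  PREDICT(L → y T a L L') = { 'y' }
  PREDICT(L → num) = { 'num' }
For L':
  PREDICT(L' → d L) = { 'd' }
  PREDICT(L' → ε) = { $, 'd' }
T has a single production, so nothing to check there.

Conflict found: Predict set conflict for L': { 'd' }
The grammar is NOT LL(1).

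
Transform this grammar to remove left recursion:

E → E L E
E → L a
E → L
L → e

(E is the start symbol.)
E is directly left-recursive. The standard transformation for
  A → A α₁ | ... | A α_m | β₁ | ... | β_n
is
  A  → β₁ A' | ... | β_n A'
  A' → α₁ A' | ... | α_m A' | ε

E → L a becomes E → L a E'
E → L becomes E → L E'
E → E L E becomes E' → L E E'
Add E' → ε

Productions for other non-terminals are unchanged:
  L → e

Resulting grammar:
E → L a E'
E → L E'
E' → L E E'
E' → ε
L → e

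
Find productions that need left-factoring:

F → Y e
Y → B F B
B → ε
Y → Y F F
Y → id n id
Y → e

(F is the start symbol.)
No, left-factoring is not needed

Left-factoring is needed when two productions for the same non-terminal
share a common prefix on the right-hand side.

Productions for Y:
  Y → B F B
  Y → Y F F
  Y → id n id
  Y → e

No common prefixes found.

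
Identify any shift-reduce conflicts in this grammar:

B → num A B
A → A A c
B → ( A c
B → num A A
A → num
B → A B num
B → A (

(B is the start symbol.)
Augment with B' → B and build the canonical LR(0) collection (I0 = CLOSURE({[B' → . B]}), then GOTO on every symbol after a dot until no new states appear). It has 17 states:
  I0: { [A → . A A c], [A → . num], [B → . ( A c], [B → . A (], [B → . A B num], [B → . num A A], [B → . num A B], [B' → . B] }  — shift
  I1: { [A → . A A c], [A → . num], [B → ( . A c] }  — shift
  I2: { [A → . A A c], [A → . num], [A → A . A c], [B → . ( A c], [B → . A (], [B → . A B num], [B → . num A A], [B → . num A B], [B → A . (], [B → A . B num] }  — shift
  I3: { [B' → B .] }  — accept
  I4: { [A → . A A c], [A → . num], [A → num .], [B → num . A A], [B → num . A B] }  — shift, reduce
  I5: { [A → . A A c], [A → . num], [A → A . A c], [B → . ( A c], [B → . A (], [B → . A B num], [B → . num A A], [B → . num A B], [B → num A . A], [B → num A . B] }  — shift
  I6: { [A → num .] }  — reduce
  I7: { [A → . A A c], [A → . num], [A → A . A c], [A → A A . c], [B → . ( A c], [B → . A (], [B → . A B num], [B → . num A A], [B → . num A B], [B → A . (], [B → A . B num], [B → num A A .] }  — shift, reduce
  I8: { [B → num A B .] }  — reduce
  I9: { [A → . A A c], [A → . num], [B → ( . A c], [B → A ( .] }  — shift, reduce
  I10: { [A → . A A c], [A → . num], [A → A . A c], [A → A A . c], [B → . ( A c], [B → . A (], [B → . A B num], [B → . num A A], [B → . num A B], [B → A . (], [B → A . B num] }  — shift
  I11: { [B → A B . num] }  — shift
  I12: { [A → A A c .] }  — reduce
  I13: { [B → A B num .] }  — reduce
  I14: { [A → . A A c], [A → . num], [A → A . A c], [B → ( A . c] }  — shift
  I15: { [A → . A A c], [A → . num], [A → A . A c], [A → A A . c] }  — shift
  I16: { [B → ( A c .] }  — reduce

I4 contains reduce item [A → num .] and shift item [A → . num] — shift-reduce conflict.
I7 contains reduce item [B → num A A .] and shift items [A → A A . c], [A → . num], [B → . ( A c], [B → A . (], [B → . num A A], [B → . num A B] — shift-reduce conflict.
I9 contains reduce item [B → A ( .] and shift item [A → . num] — shift-reduce conflict.

Answer: Yes — I4: [A → num .] vs [A → . num]; I7: [B → num A A .] vs [A → A A . c]; I9: [B → A ( .] vs [A → . num]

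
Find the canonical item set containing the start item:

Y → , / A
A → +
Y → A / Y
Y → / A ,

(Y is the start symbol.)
First, augment the grammar with Y' → Y
I₀ = CLOSURE({ [Y' → . Y] }):
  [Y' → . Y] has the dot before Y: add [Y → . , / A], [Y → . A / Y], [Y → . / A ,]
  [Y → . A / Y] has the dot before A: add [A → . +]
No further items can be added.

I₀ = { [A → . +], [Y → . , / A], [Y → . / A ,], [Y → . A / Y], [Y' → . Y] }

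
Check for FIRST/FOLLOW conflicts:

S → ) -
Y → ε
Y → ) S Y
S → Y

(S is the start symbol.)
A FIRST/FOLLOW conflict occurs when a non-terminal N has a nullable alternative N → β (β ⇒* ε) and another alternative N → α with FIRST(α) ∩ FOLLOW(N) ≠ ∅: on such a lookahead the parser cannot decide between expanding α and letting N vanish via β.

Nullable non-terminals: S, Y.
FIRST sets used below: FIRST(Y) = { ')', ε }

S: nullable alternative(s) S → Y; FOLLOW(S) = { $, ')' }
  S → ) -: FIRST \ {ε} = { ')' } — overlaps FOLLOW(S) on { ')' }: CONFLICT
  S → Y: FIRST \ {ε} = { ')' } — this is the only nullable alternative, skip

Y: nullable alternative(s) Y → ε; FOLLOW(Y) = { $, ')' }
  Y → ε: FIRST \ {ε} = { } — this is the only nullable alternative, skip
  Y → ) S Y: FIRST \ {ε} = { ')' } — overlaps FOLLOW(Y) on { ')' }: CONFLICT

So the grammar has 2 FIRST/FOLLOW conflicts (marked CONFLICT above).

Answer: Yes. S → ')' '-' with FOLLOW(S) on { ')' }; Y → ')' S Y with FOLLOW(Y) on { ')' }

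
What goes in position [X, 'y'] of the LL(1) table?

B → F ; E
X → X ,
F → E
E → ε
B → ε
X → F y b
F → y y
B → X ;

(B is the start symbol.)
X → X ,, X → F y b

To find M[X, 'y'], we find productions for X where 'y' is in the predict set (PREDICT(N → α) = (FIRST(α) \ {ε}) ∪ (FOLLOW(N) if α ⇒* ε)).

Relevant sets:
  FIRST(X) = { 'y' }
  FIRST(F) = { 'y', ε }

X → X ,: PREDICT = { 'y' }
  'y' is in predict set, so this production goes in M[X, 'y']
X → F y b: PREDICT = { 'y' }
  'y' is in predict set, so this production goes in M[X, 'y']

M[X, 'y'] = X → X ,, X → F y b  (a multiply-defined cell — the grammar is not LL(1))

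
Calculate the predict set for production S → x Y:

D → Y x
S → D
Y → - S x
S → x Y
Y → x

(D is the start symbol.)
{ 'x' }

PREDICT(S → x Y) = (FIRST(RHS) \ {ε}) ∪ (FOLLOW(S) if ε ∈ FIRST(RHS), i.e. RHS ⇒* ε)
FIRST(x Y) = { 'x' }
ε ∉ FIRST(x Y), so FOLLOW(S) is not added.
PREDICT(S → x Y) = { 'x' }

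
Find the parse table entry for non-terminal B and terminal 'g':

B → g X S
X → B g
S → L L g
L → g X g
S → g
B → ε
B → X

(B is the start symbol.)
B → g X S, B → ε, B → X

To find M[B, 'g'], we find productions for B where 'g' is in the predict set (PREDICT(N → α) = (FIRST(α) \ {ε}) ∪ (FOLLOW(N) if α ⇒* ε)).

Relevant sets:
  FIRST(X) = { 'g' }
  FOLLOW(B) = { $, 'g' }

B → g X S: PREDICT = { 'g' }
  'g' is in predict set, so this production goes in M[B, 'g']
B → ε: PREDICT = { $, 'g' }
  'g' is in predict set, so this production goes in M[B, 'g']
B → X: PREDICT = { 'g' }
  'g' is in predict set, so this production goes in M[B, 'g']

M[B, 'g'] = B → g X S, B → ε, B → X  (a multiply-defined cell — the grammar is not LL(1))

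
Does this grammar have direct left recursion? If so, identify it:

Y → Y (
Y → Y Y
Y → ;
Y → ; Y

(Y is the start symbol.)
Yes, Y is left-recursive

Direct left recursion occurs when N → N α for some non-terminal N (the right-hand side begins with the left-hand side itself).

Y → Y (: LEFT RECURSIVE (starts with Y)
Y → Y Y: LEFT RECURSIVE (starts with Y)
Y → ;: starts with ';'
Y → ; Y: starts with ';'

The grammar has direct left recursion on: Y.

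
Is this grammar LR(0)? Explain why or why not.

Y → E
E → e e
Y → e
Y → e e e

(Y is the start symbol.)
Augment with Y' → Y and build the canonical LR(0) collection (I0 = CLOSURE({[Y' → . Y]}), then GOTO on every symbol after a dot until no new states appear). It has 6 states:
  I0: { [E → . e e], [Y → . E], [Y → . e e e], [Y → . e], [Y' → . Y] }  — shift
  I1: { [Y → E .] }  — reduce
  I2: { [Y' → Y .] }  — accept
  I3: { [E → e . e], [Y → e . e e], [Y → e .] }  — shift, reduce
  I4: { [E → e e .], [Y → e e . e] }  — shift, reduce
  I5: { [Y → e e e .] }  — reduce

Conflict in state I3:
  Shift-reduce conflict between [Y → e .] and [E → e . e]
So the grammar is NOT LR(0).

Answer: No. Shift-reduce conflict between [Y → e .] and [E → e . e]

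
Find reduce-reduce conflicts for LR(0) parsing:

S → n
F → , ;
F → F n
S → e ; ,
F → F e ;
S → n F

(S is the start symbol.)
No reduce-reduce conflicts

A reduce-reduce conflict occurs when an LR(0) state has two complete items [A → α .] and [B → β .] — both call for a reduction, and with no lookahead the parser cannot choose between them.

Augment with S' → S and build the canonical LR(0) collection (I0 = CLOSURE({[S' → . S]}), then GOTO on every symbol after a dot until no new states appear). It has 12 states:
  I0: { [S → . e ; ,], [S → . n F], [S → . n], [S' → . S] }  — shift
  I1: { [S' → S .] }  — accept
  I2: { [S → e . ; ,] }  — shift
  I3: { [F → . , ;], [F → . F e ;], [F → . F n], [S → n . F], [S → n .] }  — shift, reduce
  I4: { [F → , . ;] }  — shift
  I5: { [F → F . e ;], [F → F . n], [S → n F .] }  — shift, reduce
  I6: { [F → F e . ;] }  — shift
  I7: { [F → F n .] }  — reduce
  I8: { [F → F e ; .] }  — reduce
  I9: { [F → , ; .] }  — reduce
  I10: { [S → e ; . ,] }  — shift
  I11: { [S → e ; , .] }  — reduce

No state contains more than one complete item.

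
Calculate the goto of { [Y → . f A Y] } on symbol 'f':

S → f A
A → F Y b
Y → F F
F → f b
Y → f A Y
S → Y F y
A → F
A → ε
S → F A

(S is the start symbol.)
GOTO(I, 'f') = CLOSURE({ [A → αX.β] : [A → α.Xβ] ∈ I, X = 'f' })

Items with dot before 'f', with the dot advanced:
  [Y → . f A Y] → [Y → f . A Y]
Closure of the advanced items:
  [Y → f . A Y] has the dot before A: add [A → . F Y b], [A → . F], [A → .]
  [A → . F Y b] has the dot before F: add [F → . f b]

GOTO = { [A → . F Y b], [A → . F], [A → .], [F → . f b], [Y → f . A Y] }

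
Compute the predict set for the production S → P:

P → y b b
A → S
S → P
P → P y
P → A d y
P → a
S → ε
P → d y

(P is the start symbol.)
{ 'a', 'd', 'y' }

PREDICT(S → P) = (FIRST(RHS) \ {ε}) ∪ (FOLLOW(S) if ε ∈ FIRST(RHS), i.e. RHS ⇒* ε)
FIRST(P) = { 'a', 'd', 'y' }
FIRST(P) = { 'a', 'd', 'y' }
ε ∉ FIRST(P), so FOLLOW(S) is not added.
PREDICT(S → P) = { 'a', 'd', 'y' }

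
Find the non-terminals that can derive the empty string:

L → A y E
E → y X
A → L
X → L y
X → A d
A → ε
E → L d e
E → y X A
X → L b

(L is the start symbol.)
A non-terminal is nullable if it can derive ε (the empty string): either it has an ε-production, or it has a production whose right-hand side consists entirely of nullable non-terminals.

ε-productions: A → ε
So A is immediately nullable.
No further non-terminal can be added: every production for the remaining non-terminals contains a terminal or a non-nullable non-terminal.
Nullable = { 'A' }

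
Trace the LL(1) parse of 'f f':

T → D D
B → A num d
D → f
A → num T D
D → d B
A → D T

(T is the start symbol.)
LL(1) parsing maintains a stack (initially the start symbol over $) and the input. At each step: if the stack top is a terminal, match it against the current input token; if it is a non-terminal N, replace it with the RHS of M[N, lookahead] (the unique production whose predict set contains the lookahead).

Stack is shown with the top on the left.

Stack  Input  Action
--------------------
T $    f f $  output T → D D
D D $  f f $  output D → f
f D $  f f $  match 'f'
D $    f $    output D → f
f $    f $    match 'f'
$      $      accept

The string is accepted.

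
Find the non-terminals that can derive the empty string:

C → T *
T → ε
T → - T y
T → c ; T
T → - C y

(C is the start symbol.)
{ 'T' }

A non-terminal is nullable if it can derive ε (the empty string): either it has an ε-production, or it has a production whose right-hand side consists entirely of nullable non-terminals.

ε-productions: T → ε
So T is immediately nullable.
No further non-terminal can be added: every production for the remaining non-terminals contains a terminal or a non-nullable non-terminal.
Nullable = { 'T' }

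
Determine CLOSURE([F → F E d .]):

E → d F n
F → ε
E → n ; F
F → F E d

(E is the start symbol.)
Start with: [F → F E d .]
The dot is at the end, so nothing is added.

CLOSURE = { [F → F E d .] }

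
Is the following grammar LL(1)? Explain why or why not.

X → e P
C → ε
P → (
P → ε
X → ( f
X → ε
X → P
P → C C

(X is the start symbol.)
No. Predict set conflict for X: { '(' }

A grammar is LL(1) if for each non-terminal N with multiple productions, the predict sets of those productions are pairwise disjoint, where PREDICT(N → α) = (FIRST(α) \ {ε}) ∪ (FOLLOW(N) if α ⇒* ε).

Relevant sets:
  FIRST(P) = { '(', ε }
  FIRST(C) = { ε }
  FOLLOW(X) = { $ }
  FOLLOW(P) = { $ }

For X:
  PREDICT(X → e P) = { 'e' }
  PREDICT(X → '(' f) = { '(' }
  PREDICT(X → ε) = { $ }
  PREDICT(X → P) = { $, '(' }
For P:
  PREDICT(P → '(') = { '(' }
  PREDICT(P → ε) = { $ }
  PREDICT(P → C C) = { $ }
C has a single production, so nothing to check there.

Conflict found: Predict set conflict for X: { '(' }
The grammar is NOT LL(1).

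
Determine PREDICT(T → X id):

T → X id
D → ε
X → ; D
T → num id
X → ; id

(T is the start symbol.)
PREDICT(T → X id) = (FIRST(RHS) \ {ε}) ∪ (FOLLOW(T) if ε ∈ FIRST(RHS), i.e. RHS ⇒* ε)
FIRST(X) = { ';' }
FIRST(X id) = { ';' }
ε ∉ FIRST(X id), so FOLLOW(T) is not added.
PREDICT(T → X id) = { ';' }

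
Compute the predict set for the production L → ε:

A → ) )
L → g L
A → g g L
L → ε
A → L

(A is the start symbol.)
{ $ }

PREDICT(L → ε) = (FIRST(RHS) \ {ε}) ∪ (FOLLOW(L) if ε ∈ FIRST(RHS), i.e. RHS ⇒* ε)
The right-hand side is ε (FIRST(ε) = { ε }), so the predict set is FOLLOW(L) = { $ }
PREDICT(L → ε) = { $ }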